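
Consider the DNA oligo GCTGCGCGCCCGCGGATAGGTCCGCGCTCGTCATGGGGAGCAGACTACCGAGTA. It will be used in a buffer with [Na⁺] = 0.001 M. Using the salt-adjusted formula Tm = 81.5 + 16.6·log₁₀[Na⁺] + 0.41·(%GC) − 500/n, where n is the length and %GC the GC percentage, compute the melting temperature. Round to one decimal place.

50.5°C

Length n = 54. Scanning the sequence gives G=20, C=17, A=9, T=8.
G+C = 37, so %GC = 37/54 × 100 = 68.519%
Salt term: 16.6 × (-3) = -49.8
GC term: 0.41 × 68.519 = 28.093; length term: −500/54 = −9.259
Tm = 81.5 + (-49.8) + 28.093 − 9.259 = 50.534 → 50.5°C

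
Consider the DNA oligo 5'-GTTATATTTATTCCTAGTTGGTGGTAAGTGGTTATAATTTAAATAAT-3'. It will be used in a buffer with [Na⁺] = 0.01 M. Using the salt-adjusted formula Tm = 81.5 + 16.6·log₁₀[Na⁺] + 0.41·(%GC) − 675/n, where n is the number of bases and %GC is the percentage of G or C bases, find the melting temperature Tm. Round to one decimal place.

Length n = 47. A=14, C=2, G=9, T=22
G+C = 11, so %GC = 11/47 × 100 = 23.404%
Salt term: 16.6 × (-2) = -33.2
GC term: 0.41 × 23.404 = 9.596; length term: −675/47 = −14.362
Tm = 81.5 + (-33.2) + 9.596 − 14.362 = 43.534 → 43.5°C

43.5°C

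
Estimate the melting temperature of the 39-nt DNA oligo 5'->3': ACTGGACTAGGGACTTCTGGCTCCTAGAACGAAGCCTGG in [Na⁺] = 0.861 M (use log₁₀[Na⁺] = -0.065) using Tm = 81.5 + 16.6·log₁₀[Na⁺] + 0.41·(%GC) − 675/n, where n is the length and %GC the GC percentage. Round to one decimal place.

Length n = 39. C=10, T=8, G=12, A=9
G+C = 22, so %GC = 22/39 × 100 = 56.41%
Salt term: 16.6 × (-0.065) = -1.079
GC term: 0.41 × 56.41 = 23.128; length term: −675/39 = −17.308
Tm = 81.5 + (-1.079) + 23.128 − 17.308 = 86.241 → 86.2°C

86.2°C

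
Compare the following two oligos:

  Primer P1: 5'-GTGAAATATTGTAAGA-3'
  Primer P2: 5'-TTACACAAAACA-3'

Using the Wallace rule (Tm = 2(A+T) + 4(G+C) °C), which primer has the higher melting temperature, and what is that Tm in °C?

Primer P1, 40°C

Primer P1: A+T=12, G+C=4 → Tm = 2(12)+4(4) = 40°C
Primer P2: A+T=9, G+C=3 → Tm = 2(9)+4(3) = 30°C
40°C vs 30°C → primer P1 is higher.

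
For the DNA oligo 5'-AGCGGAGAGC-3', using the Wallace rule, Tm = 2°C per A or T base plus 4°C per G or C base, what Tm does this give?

34°C

Scanning the sequence gives A=3, T=0, C=2, G=5.
A+T = 3, G+C = 7
Tm = 2(3) + 4(7) = 6 + 28 = 34°C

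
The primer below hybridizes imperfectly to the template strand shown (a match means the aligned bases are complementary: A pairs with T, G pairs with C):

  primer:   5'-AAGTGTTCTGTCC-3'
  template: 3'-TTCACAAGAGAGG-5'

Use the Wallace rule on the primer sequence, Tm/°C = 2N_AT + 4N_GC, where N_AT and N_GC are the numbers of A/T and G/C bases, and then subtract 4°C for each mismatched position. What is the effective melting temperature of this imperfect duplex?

Primer base counts: A=2, T=5, G=3, C=3 → A+T=7, G+C=6
Perfect-match Tm = 2(7) + 4(6) = 14 + 24 = 38°C
Mismatches (positions where the bases are not complementary): 1 (at position 10)
Effective Tm = 38 − 1×4 = 38 − 4 = 34°C

34°C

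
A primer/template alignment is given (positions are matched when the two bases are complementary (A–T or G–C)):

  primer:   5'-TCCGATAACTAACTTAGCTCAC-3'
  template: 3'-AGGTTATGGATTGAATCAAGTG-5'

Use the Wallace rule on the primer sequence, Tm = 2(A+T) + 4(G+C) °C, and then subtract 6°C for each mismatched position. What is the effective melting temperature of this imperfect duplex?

Primer base counts: A=7, T=6, G=2, C=7 → A+T=13, G+C=9
Perfect-match Tm = 2(13) + 4(9) = 26 + 36 = 62°C
Mismatches (positions where the bases are not complementary): 3 (at positions 4, 8, 18)
Effective Tm = 62 − 3×6 = 62 − 18 = 44°C

44°C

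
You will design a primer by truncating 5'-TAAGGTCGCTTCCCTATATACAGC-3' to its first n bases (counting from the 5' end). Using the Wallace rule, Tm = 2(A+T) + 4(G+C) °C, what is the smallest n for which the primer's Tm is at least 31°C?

n = 11

First 10 bases: TAAGGTCGCT → Tm = 30°C (< 31°C)
First 11 bases: TAAGGTCGCTT → Tm = 32°C (≥ 31°C)
Since every base adds ≥2°C, Tm only increases with n, so the threshold is first crossed at n = 11.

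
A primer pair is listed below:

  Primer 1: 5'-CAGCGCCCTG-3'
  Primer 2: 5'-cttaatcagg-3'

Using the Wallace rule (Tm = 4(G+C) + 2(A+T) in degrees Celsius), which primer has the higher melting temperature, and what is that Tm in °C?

Primer 1: A+T=2, G+C=8 → Tm = 2(2)+4(8) = 36°C
Primer 2: A+T=6, G+C=4 → Tm = 2(6)+4(4) = 28°C
36°C vs 28°C → primer 1 is higher.

Primer 1, 36°C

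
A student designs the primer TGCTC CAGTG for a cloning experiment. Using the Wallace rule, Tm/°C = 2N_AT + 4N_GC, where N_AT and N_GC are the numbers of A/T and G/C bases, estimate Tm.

Counting bases: T=3, A=1, G=3, C=3
So N_AT = 4 and N_GC = 6.
Tm = 2×4 + 4×6 = 32°C

32°C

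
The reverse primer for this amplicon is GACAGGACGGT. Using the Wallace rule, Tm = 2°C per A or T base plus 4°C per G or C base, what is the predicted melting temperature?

Base counts: A=3, C=2, T=1, G=5
AT pairs contribute 4, GC pairs contribute 7.
Tm = 2(4) + 4(7) = 8 + 28 = 36°C

36°C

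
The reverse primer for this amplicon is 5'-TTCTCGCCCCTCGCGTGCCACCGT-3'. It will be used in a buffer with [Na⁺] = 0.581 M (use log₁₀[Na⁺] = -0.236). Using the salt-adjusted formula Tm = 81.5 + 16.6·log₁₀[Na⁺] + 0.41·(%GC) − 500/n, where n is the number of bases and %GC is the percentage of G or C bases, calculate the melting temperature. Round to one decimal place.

85.8°C

Length n = 24. G=5, C=12, T=6, A=1
G+C = 17, so %GC = 17/24 × 100 = 70.833%
Salt term: 16.6 × (-0.236) = -3.918
GC term: 0.41 × 70.833 = 29.042; length term: −500/24 = −20.833
Tm = 81.5 + (-3.918) + 29.042 − 20.833 = 85.791 → 85.8°C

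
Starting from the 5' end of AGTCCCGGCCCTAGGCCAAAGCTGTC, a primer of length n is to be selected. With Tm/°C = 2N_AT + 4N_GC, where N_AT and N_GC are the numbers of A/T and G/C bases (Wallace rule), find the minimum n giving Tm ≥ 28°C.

n = 8

First 7 bases: AGTCCCG → Tm = 24°C (< 28°C)
First 8 bases: AGTCCCGG → Tm = 28°C (≥ 28°C)
Since every base adds ≥2°C, Tm only increases with n, so the threshold is first crossed at n = 8.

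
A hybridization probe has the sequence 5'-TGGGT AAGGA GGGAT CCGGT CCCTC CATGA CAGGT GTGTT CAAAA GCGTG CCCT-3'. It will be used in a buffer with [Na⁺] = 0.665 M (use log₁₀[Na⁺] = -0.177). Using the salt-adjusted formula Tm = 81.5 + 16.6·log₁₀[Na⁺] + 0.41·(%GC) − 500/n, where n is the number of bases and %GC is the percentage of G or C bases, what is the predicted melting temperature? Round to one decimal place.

92.8°C

Length n = 54. C=13, A=11, T=12, G=18
G+C = 31, so %GC = 31/54 × 100 = 57.407%
Salt term: 16.6 × (-0.177) = -2.938
GC term: 0.41 × 57.407 = 23.537; length term: −500/54 = −9.259
Tm = 81.5 + (-2.938) + 23.537 − 9.259 = 92.84 → 92.8°C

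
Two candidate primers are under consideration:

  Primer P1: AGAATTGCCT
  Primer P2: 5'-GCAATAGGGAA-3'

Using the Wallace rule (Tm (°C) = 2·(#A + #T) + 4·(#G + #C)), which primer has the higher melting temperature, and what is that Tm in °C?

Primer P2, 32°C

Primer P1: A+T=6, G+C=4 → Tm = 2(6)+4(4) = 28°C
Primer P2: A+T=6, G+C=5 → Tm = 2(6)+4(5) = 32°C
28°C vs 32°C → primer P2 is higher.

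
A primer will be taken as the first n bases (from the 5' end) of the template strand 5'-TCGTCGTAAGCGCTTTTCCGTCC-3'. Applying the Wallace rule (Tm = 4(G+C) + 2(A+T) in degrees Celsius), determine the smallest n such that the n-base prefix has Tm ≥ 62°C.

First 19 bases: TCGTCGTAAGCGCTTTTCC → Tm = 58°C (< 62°C)
First 20 bases: TCGTCGTAAGCGCTTTTCCG → Tm = 62°C (≥ 62°C)
Since every base adds ≥2°C, Tm only increases with n, so the threshold is first crossed at n = 20.

n = 20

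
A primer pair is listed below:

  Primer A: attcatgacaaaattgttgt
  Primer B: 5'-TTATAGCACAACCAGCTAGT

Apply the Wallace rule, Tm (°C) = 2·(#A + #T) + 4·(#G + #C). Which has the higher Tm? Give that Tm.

Primer B, 56°C

Primer A: A+T=15, G+C=5 → Tm = 2(15)+4(5) = 50°C
Primer B: A+T=12, G+C=8 → Tm = 2(12)+4(8) = 56°C
50°C vs 56°C → primer B is higher.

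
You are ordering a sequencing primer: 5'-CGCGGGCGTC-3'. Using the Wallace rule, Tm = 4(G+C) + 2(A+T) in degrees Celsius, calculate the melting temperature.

Base counts: G=5, T=1, C=4, A=0
So N_AT = 1 and N_GC = 9.
Tm = 4·9 + 2·1 = 36 + 2 = 38°C

38°C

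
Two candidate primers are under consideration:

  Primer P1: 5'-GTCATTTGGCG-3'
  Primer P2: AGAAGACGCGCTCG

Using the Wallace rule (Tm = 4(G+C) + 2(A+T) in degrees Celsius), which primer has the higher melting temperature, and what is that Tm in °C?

Primer P1: A+T=5, G+C=6 → Tm = 2(5)+4(6) = 34°C
Primer P2: A+T=5, G+C=9 → Tm = 2(5)+4(9) = 46°C
34°C vs 46°C → primer P2 is higher.

Primer P2, 46°C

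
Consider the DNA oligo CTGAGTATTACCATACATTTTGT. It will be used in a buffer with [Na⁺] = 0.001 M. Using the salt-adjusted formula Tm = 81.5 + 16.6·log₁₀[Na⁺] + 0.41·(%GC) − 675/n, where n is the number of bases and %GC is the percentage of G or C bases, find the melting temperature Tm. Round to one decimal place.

14.8°C

Length n = 23. Scanning the sequence gives T=10, G=3, A=6, C=4.
G+C = 7, so %GC = 7/23 × 100 = 30.435%
Salt term: 16.6 × (-3) = -49.8
GC term: 0.41 × 30.435 = 12.478; length term: −675/23 = −29.348
Tm = 81.5 + (-49.8) + 12.478 − 29.348 = 14.83 → 14.8°C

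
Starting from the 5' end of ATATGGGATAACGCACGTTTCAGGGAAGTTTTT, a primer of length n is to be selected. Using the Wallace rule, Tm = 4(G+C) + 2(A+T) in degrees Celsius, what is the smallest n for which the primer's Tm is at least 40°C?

n = 14

First 13 bases: ATATGGGATAACG → Tm = 36°C (< 40°C)
First 14 bases: ATATGGGATAACGC → Tm = 40°C (≥ 40°C)
Since every base adds ≥2°C, Tm only increases with n, so the threshold is first crossed at n = 14.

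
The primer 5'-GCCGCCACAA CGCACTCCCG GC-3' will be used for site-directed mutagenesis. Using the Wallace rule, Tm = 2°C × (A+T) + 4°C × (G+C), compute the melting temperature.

78°C

Counting bases: A=4, C=12, G=5, T=1
A+T = 5, G+C = 17
Tm = 2(5) + 4(17) = 10 + 68 = 78°C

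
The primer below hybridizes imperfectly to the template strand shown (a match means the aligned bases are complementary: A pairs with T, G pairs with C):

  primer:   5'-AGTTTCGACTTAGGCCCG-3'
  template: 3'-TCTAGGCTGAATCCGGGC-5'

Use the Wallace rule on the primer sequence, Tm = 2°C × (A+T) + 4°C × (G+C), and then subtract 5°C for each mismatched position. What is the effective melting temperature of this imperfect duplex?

Primer base counts: A=3, T=5, G=5, C=5 → A+T=8, G+C=10
Perfect-match Tm = 2(8) + 4(10) = 16 + 40 = 56°C
Mismatches (positions where the bases are not complementary): 2 (at positions 3, 5)
Effective Tm = 56 − 2×5 = 56 − 10 = 46°C

46°C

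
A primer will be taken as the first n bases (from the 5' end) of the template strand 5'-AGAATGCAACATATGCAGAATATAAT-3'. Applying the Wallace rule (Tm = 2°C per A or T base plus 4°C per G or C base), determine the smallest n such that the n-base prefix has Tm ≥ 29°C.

n = 11

First 10 bases: AGAATGCAAC → Tm = 28°C (< 29°C)
First 11 bases: AGAATGCAACA → Tm = 30°C (≥ 29°C)
Each additional base adds 2°C (A/T) or 4°C (G/C), so Tm is non-decreasing in n; n = 11 is the first length to reach 29°C.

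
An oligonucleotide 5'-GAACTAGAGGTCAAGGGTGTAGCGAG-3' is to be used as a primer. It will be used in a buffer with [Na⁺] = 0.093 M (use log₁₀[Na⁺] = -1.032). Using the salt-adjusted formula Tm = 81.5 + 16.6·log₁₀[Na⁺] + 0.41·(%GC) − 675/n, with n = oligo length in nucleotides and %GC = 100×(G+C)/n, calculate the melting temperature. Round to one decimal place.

60.5°C

Length n = 26. G=11, A=8, C=3, T=4
G+C = 14, so %GC = 14/26 × 100 = 53.846%
Salt term: 16.6 × (-1.032) = -17.131
GC term: 0.41 × 53.846 = 22.077; length term: −675/26 = −25.962
Tm = 81.5 + (-17.131) + 22.077 − 25.962 = 60.484 → 60.5°C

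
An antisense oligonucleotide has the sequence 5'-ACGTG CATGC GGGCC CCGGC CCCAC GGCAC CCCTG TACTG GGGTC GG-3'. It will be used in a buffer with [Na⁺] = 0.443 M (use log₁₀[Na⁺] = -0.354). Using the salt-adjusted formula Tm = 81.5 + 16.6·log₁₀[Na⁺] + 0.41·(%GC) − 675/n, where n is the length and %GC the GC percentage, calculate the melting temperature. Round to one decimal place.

92.7°C

Length n = 47. Counting bases: T=6, C=19, A=5, G=17
G+C = 36, so %GC = 36/47 × 100 = 76.596%
Salt term: 16.6 × (-0.354) = -5.876
GC term: 0.41 × 76.596 = 31.404; length term: −675/47 = −14.362
Tm = 81.5 + (-5.876) + 31.404 − 14.362 = 92.666 → 92.7°C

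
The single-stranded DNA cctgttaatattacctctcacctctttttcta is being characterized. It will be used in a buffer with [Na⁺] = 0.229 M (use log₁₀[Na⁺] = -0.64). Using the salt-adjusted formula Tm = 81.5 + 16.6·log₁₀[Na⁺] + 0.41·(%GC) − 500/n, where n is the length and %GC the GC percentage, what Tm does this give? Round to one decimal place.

Length n = 32. G=1, A=6, T=15, C=10
G+C = 11, so %GC = 11/32 × 100 = 34.375%
Salt term: 16.6 × (-0.64) = -10.624
GC term: 0.41 × 34.375 = 14.094; length term: −500/32 = −15.625
Tm = 81.5 + (-10.624) + 14.094 − 15.625 = 69.345 → 69.3°C

69.3°C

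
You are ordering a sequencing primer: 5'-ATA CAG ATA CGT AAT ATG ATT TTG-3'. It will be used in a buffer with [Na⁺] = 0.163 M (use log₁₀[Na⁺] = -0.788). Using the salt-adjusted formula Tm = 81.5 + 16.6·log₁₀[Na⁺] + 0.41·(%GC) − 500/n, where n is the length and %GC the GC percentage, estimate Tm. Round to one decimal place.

57.8°C

Length n = 24. Scanning the sequence gives C=2, G=4, T=9, A=9.
G+C = 6, so %GC = 6/24 × 100 = 25%
Salt term: 16.6 × (-0.788) = -13.081
GC term: 0.41 × 25 = 10.25; length term: −500/24 = −20.833
Tm = 81.5 + (-13.081) + 10.25 − 20.833 = 57.836 → 57.8°C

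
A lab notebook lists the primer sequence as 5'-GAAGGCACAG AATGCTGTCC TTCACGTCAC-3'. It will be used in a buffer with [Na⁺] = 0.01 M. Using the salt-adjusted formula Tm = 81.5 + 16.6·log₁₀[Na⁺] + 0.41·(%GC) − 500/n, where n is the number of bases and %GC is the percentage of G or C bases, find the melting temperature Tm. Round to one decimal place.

53.5°C

Length n = 30. Base counts: G=7, A=8, C=9, T=6
G+C = 16, so %GC = 16/30 × 100 = 53.333%
Salt term: 16.6 × (-2) = -33.2
GC term: 0.41 × 53.333 = 21.867; length term: −500/30 = −16.667
Tm = 81.5 + (-33.2) + 21.867 − 16.667 = 53.5 → 53.5°C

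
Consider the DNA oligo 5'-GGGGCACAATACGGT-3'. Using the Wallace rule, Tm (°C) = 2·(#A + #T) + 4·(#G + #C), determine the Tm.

Counting bases: G=6, A=4, C=3, T=2
A+T = 6, G+C = 9
Tm = 2×6 + 4×9 = 48°C

48°C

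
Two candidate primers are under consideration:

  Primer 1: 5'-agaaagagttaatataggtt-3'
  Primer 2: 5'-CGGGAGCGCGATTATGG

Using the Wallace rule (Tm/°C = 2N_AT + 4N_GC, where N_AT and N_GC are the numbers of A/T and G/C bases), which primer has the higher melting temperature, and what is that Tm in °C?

Primer 1: A+T=15, G+C=5 → Tm = 2(15)+4(5) = 50°C
Primer 2: A+T=6, G+C=11 → Tm = 2(6)+4(11) = 56°C
50°C vs 56°C → primer 2 is higher.

Primer 2, 56°C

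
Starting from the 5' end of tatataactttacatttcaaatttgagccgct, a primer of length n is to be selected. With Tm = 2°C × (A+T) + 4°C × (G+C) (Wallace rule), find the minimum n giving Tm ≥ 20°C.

n = 9

First 8 bases: TATATAAC → Tm = 18°C (< 20°C)
First 9 bases: TATATAACT → Tm = 20°C (≥ 20°C)
Since every base adds ≥2°C, Tm only increases with n, so the threshold is first crossed at n = 9.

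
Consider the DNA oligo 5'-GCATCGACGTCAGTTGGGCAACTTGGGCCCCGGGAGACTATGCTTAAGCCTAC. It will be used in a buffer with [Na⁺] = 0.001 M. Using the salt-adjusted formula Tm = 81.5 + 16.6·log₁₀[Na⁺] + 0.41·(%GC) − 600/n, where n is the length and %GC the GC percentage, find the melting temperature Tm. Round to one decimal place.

44.4°C

Length n = 53. A=11, C=15, T=11, G=16
G+C = 31, so %GC = 31/53 × 100 = 58.491%
Salt term: 16.6 × (-3) = -49.8
GC term: 0.41 × 58.491 = 23.981; length term: −600/53 = −11.321
Tm = 81.5 + (-49.8) + 23.981 − 11.321 = 44.36 → 44.4°C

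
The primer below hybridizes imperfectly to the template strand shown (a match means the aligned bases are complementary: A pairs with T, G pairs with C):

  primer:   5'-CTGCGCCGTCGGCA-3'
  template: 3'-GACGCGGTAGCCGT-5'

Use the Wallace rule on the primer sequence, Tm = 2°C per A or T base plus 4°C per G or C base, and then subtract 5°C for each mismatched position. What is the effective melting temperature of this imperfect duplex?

45°C

Primer base counts: A=1, T=2, G=5, C=6 → A+T=3, G+C=11
Perfect-match Tm = 2(3) + 4(11) = 6 + 44 = 50°C
Mismatches (positions where the bases are not complementary): 1 (at position 8)
Effective Tm = 50 − 1×5 = 50 − 5 = 45°C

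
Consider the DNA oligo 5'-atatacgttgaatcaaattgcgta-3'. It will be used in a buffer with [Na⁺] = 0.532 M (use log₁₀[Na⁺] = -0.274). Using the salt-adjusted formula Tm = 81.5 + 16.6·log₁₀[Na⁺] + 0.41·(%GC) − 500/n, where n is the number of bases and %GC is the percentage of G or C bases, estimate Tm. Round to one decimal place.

Length n = 24. Counting bases: T=8, A=9, C=3, G=4
G+C = 7, so %GC = 7/24 × 100 = 29.167%
Salt term: 16.6 × (-0.274) = -4.548
GC term: 0.41 × 29.167 = 11.958; length term: −500/24 = −20.833
Tm = 81.5 + (-4.548) + 11.958 − 20.833 = 68.077 → 68.1°C

68.1°C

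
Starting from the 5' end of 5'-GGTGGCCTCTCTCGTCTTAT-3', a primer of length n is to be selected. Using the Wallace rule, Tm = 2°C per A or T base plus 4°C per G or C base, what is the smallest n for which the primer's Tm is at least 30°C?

n = 9

First 8 bases: GGTGGCCT → Tm = 28°C (< 30°C)
First 9 bases: GGTGGCCTC → Tm = 32°C (≥ 30°C)
Each additional base adds 2°C (A/T) or 4°C (G/C), so Tm is non-decreasing in n; n = 9 is the first length to reach 30°C.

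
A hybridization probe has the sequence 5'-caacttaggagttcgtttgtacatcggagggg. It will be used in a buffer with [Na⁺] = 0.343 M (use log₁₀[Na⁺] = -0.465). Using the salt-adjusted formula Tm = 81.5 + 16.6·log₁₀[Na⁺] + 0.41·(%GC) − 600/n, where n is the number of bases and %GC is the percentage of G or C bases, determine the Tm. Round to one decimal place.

75.5°C

Length n = 32. G=11, C=5, A=7, T=9
G+C = 16, so %GC = 16/32 × 100 = 50%
Salt term: 16.6 × (-0.465) = -7.719
GC term: 0.41 × 50 = 20.5; length term: −600/32 = −18.75
Tm = 81.5 + (-7.719) + 20.5 − 18.75 = 75.531 → 75.5°C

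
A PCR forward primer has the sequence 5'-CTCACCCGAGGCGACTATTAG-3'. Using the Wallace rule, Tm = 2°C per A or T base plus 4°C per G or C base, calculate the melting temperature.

66°C

Scanning the sequence gives C=7, A=5, G=5, T=4.
A+T = 9, G+C = 12
Tm = 2×9 + 4×12 = 66°C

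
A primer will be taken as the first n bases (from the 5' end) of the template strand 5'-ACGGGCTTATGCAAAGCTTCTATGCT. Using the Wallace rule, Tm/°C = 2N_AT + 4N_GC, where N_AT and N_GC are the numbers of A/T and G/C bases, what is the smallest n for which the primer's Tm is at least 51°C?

First 16 bases: ACGGGCTTATGCAAAG → Tm = 48°C (< 51°C)
First 17 bases: ACGGGCTTATGCAAAGC → Tm = 52°C (≥ 51°C)
Each additional base adds 2°C (A/T) or 4°C (G/C), so Tm is non-decreasing in n; n = 17 is the first length to reach 51°C.

n = 17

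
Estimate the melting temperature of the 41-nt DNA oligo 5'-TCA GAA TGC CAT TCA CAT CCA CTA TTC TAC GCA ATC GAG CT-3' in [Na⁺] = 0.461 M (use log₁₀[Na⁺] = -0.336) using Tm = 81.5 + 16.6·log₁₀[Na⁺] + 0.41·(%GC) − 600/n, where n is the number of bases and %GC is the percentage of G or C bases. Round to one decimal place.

Length n = 41. Scanning the sequence gives C=13, A=12, G=5, T=11.
G+C = 18, so %GC = 18/41 × 100 = 43.902%
Salt term: 16.6 × (-0.336) = -5.578
GC term: 0.41 × 43.902 = 18; length term: −600/41 = −14.634
Tm = 81.5 + (-5.578) + 18 − 14.634 = 79.288 → 79.3°C

79.3°C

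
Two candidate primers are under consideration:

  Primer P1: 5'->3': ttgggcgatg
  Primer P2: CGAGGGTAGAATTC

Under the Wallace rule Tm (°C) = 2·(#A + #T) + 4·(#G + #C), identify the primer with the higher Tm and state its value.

Primer P1: A+T=4, G+C=6 → Tm = 2(4)+4(6) = 32°C
Primer P2: A+T=7, G+C=7 → Tm = 2(7)+4(7) = 42°C
32°C vs 42°C → primer P2 is higher.

Primer P2, 42°C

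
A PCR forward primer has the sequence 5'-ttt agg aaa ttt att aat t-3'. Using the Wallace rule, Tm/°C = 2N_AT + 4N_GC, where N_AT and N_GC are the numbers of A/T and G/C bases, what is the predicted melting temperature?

A=7, T=10, C=0, G=2
A+T = 17, G+C = 2
Tm = 2(17) + 4(2) = 34 + 8 = 42°C

42°C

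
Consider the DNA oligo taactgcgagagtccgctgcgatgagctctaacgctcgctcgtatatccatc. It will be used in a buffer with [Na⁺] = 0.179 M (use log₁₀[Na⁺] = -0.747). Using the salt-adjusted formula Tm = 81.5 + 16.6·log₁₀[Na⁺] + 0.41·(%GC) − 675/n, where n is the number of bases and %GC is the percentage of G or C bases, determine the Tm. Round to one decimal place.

Length n = 52. Base counts: C=16, T=13, G=12, A=11
G+C = 28, so %GC = 28/52 × 100 = 53.846%
Salt term: 16.6 × (-0.747) = -12.4
GC term: 0.41 × 53.846 = 22.077; length term: −675/52 = −12.981
Tm = 81.5 + (-12.4) + 22.077 − 12.981 = 78.196 → 78.2°C

78.2°C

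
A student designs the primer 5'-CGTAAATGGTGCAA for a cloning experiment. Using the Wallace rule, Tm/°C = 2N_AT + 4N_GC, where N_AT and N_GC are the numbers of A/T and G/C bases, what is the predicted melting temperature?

Base counts: G=4, T=3, A=5, C=2
AT pairs contribute 8, GC pairs contribute 6.
Tm = 2(8) + 4(6) = 16 + 24 = 40°C

40°C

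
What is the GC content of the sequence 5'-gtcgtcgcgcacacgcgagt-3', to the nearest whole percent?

Base counts: C=7, T=3, G=7, A=3
G+C = 7 + 7 = 14 out of 20 bases
%GC = 14/20 × 100 = 70% ≈ 70%

70%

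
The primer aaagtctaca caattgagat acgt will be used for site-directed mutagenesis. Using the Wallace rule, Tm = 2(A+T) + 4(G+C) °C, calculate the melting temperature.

Base counts: G=4, A=10, T=6, C=4
So N_AT = 16 and N_GC = 8.
Tm = 2×16 + 4×8 = 64°C

64°C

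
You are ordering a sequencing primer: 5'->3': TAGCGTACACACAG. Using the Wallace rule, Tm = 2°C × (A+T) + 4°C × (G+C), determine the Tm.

42°C

Base counts: C=4, T=2, A=5, G=3
So N_AT = 7 and N_GC = 7.
Tm = 2×7 + 4×7 = 42°C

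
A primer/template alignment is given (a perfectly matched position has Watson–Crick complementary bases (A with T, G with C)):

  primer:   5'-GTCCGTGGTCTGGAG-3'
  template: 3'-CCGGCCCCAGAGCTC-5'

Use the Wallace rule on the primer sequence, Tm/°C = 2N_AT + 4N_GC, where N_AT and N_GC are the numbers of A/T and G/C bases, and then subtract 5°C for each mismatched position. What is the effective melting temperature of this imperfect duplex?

35°C

Primer base counts: A=1, T=4, G=7, C=3 → A+T=5, G+C=10
Perfect-match Tm = 2(5) + 4(10) = 10 + 40 = 50°C
Mismatches (positions where the bases are not complementary): 3 (at positions 2, 6, 12)
Effective Tm = 50 − 3×5 = 50 − 15 = 35°C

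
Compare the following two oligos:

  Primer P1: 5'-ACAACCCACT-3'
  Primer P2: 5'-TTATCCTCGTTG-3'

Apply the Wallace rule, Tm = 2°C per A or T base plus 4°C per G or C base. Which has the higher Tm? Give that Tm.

Primer P1: A+T=5, G+C=5 → Tm = 2(5)+4(5) = 30°C
Primer P2: A+T=7, G+C=5 → Tm = 2(7)+4(5) = 34°C
30°C vs 34°C → primer P2 is higher.

Primer P2, 34°C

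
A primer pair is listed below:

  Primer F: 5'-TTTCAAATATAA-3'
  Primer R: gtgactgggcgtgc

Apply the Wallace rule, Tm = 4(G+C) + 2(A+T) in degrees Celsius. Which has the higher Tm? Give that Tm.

Primer F: A+T=11, G+C=1 → Tm = 2(11)+4(1) = 26°C
Primer R: A+T=4, G+C=10 → Tm = 2(4)+4(10) = 48°C
26°C vs 48°C → primer R is higher.

Primer R, 48°C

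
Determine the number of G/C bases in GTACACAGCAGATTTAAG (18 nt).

Counting bases: C=3, A=7, T=4, G=4
G+C = 4 + 3 = 7

7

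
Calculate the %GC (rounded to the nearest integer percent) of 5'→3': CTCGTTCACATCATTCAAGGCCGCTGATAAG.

48%

Counting bases: A=8, C=9, G=6, T=8
G+C = 6 + 9 = 15 out of 31 bases
%GC = 15/31 × 100 = 48.39% ≈ 48%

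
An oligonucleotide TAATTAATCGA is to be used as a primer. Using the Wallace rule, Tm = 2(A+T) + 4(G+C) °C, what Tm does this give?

Counting bases: A=5, G=1, C=1, T=4
AT pairs contribute 9, GC pairs contribute 2.
Tm = 2(9) + 4(2) = 18 + 8 = 26°C

26°C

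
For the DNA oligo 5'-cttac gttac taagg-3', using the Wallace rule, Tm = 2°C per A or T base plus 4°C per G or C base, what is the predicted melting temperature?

Base counts: A=4, G=3, T=5, C=3
So N_AT = 9 and N_GC = 6.
Tm = 2(9) + 4(6) = 18 + 24 = 42°C

42°C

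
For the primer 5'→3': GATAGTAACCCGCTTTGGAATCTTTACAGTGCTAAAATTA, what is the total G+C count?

C=7, T=13, G=7, A=13
Total G or C: 7 + 7 = 14

14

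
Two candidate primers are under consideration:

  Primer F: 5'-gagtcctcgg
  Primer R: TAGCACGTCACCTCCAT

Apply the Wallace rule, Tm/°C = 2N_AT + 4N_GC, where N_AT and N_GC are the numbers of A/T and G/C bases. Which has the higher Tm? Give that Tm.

Primer R, 52°C

Primer F: A+T=3, G+C=7 → Tm = 2(3)+4(7) = 34°C
Primer R: A+T=8, G+C=9 → Tm = 2(8)+4(9) = 52°C
34°C vs 52°C → primer R is higher.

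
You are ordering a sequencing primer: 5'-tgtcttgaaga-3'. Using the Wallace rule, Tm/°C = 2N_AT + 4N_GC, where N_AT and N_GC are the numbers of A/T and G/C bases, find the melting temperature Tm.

Base counts: G=3, C=1, T=4, A=3
A+T = 7, G+C = 4
Tm = 4·4 + 2·7 = 16 + 14 = 30°C

30°C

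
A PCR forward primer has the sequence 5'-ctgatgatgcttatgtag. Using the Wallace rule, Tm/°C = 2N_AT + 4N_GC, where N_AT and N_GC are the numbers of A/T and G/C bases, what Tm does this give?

C=2, G=5, T=7, A=4
AT pairs contribute 11, GC pairs contribute 7.
Tm = 4·7 + 2·11 = 28 + 22 = 50°C

50°C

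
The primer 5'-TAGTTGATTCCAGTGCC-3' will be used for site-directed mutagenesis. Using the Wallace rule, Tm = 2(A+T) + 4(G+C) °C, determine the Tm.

50°C

A=3, C=4, G=4, T=6
So N_AT = 9 and N_GC = 8.
Tm = 4·8 + 2·9 = 32 + 18 = 50°C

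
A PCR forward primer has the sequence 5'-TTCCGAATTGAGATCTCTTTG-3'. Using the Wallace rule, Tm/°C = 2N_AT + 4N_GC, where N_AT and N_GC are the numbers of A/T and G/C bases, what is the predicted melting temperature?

Scanning the sequence gives T=9, A=4, C=4, G=4.
So N_AT = 13 and N_GC = 8.
Tm = 4·8 + 2·13 = 32 + 26 = 58°C

58°C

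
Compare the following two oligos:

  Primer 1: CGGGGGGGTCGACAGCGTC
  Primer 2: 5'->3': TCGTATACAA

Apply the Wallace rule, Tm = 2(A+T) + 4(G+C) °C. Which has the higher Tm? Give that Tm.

Primer 1, 68°C

Primer 1: A+T=4, G+C=15 → Tm = 2(4)+4(15) = 68°C
Primer 2: A+T=7, G+C=3 → Tm = 2(7)+4(3) = 26°C
68°C vs 26°C → primer 1 is higher.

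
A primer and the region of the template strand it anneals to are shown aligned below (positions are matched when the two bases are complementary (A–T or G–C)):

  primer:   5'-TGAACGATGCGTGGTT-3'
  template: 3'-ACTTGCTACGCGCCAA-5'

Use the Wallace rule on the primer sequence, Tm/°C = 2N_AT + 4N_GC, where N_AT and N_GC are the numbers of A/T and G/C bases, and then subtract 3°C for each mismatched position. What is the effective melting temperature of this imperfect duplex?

45°C

Primer base counts: A=3, T=5, G=6, C=2 → A+T=8, G+C=8
Perfect-match Tm = 2(8) + 4(8) = 16 + 32 = 48°C
Mismatches (positions where the bases are not complementary): 1 (at position 12)
Effective Tm = 48 − 1×3 = 48 − 3 = 45°C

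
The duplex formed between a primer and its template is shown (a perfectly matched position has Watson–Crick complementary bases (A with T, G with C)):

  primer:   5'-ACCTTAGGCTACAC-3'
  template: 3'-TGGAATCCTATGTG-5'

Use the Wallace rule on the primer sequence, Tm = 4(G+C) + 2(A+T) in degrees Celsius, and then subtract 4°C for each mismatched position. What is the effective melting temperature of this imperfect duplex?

38°C

Primer base counts: A=4, T=3, G=2, C=5 → A+T=7, G+C=7
Perfect-match Tm = 2(7) + 4(7) = 14 + 28 = 42°C
Mismatches (positions where the bases are not complementary): 1 (at position 9)
Effective Tm = 42 − 1×4 = 42 − 4 = 38°C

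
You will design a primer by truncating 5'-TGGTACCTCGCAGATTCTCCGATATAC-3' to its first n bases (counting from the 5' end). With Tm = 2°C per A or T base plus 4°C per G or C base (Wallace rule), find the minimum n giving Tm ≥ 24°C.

First 7 bases: TGGTACC → Tm = 22°C (< 24°C)
First 8 bases: TGGTACCT → Tm = 24°C (≥ 24°C)
Each additional base adds 2°C (A/T) or 4°C (G/C), so Tm is non-decreasing in n; n = 8 is the first length to reach 24°C.

n = 8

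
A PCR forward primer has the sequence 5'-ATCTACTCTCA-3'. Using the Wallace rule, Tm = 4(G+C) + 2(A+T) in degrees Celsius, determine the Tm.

30°C

C=4, A=3, T=4, G=0
AT pairs contribute 7, GC pairs contribute 4.
Tm = 2(7) + 4(4) = 14 + 16 = 30°C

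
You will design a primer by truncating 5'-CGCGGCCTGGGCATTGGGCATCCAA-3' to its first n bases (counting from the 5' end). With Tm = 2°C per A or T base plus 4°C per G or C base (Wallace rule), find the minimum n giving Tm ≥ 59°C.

n = 17

First 16 bases: CGCGGCCTGGGCATTG → Tm = 56°C (< 59°C)
First 17 bases: CGCGGCCTGGGCATTGG → Tm = 60°C (≥ 59°C)
Since every base adds ≥2°C, Tm only increases with n, so the threshold is first crossed at n = 17.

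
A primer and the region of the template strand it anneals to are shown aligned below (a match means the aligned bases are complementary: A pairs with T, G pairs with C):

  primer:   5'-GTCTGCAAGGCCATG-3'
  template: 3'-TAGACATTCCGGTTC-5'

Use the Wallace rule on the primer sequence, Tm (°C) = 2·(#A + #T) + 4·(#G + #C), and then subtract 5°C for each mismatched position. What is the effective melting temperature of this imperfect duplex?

33°C

Primer base counts: A=3, T=3, G=5, C=4 → A+T=6, G+C=9
Perfect-match Tm = 2(6) + 4(9) = 12 + 36 = 48°C
Mismatches (positions where the bases are not complementary): 3 (at positions 1, 6, 14)
Effective Tm = 48 − 3×5 = 48 − 15 = 33°C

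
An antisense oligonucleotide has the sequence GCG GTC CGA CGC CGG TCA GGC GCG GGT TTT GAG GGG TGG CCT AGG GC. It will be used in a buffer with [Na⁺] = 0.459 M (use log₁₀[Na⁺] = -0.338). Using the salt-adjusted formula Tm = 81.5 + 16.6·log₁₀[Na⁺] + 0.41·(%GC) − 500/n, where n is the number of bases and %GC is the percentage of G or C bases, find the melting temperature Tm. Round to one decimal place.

Length n = 47. Counting bases: C=12, A=4, G=23, T=8
G+C = 35, so %GC = 35/47 × 100 = 74.468%
Salt term: 16.6 × (-0.338) = -5.611
GC term: 0.41 × 74.468 = 30.532; length term: −500/47 = −10.638
Tm = 81.5 + (-5.611) + 30.532 − 10.638 = 95.783 → 95.8°C

95.8°C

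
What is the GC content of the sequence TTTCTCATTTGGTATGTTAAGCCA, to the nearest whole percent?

Counting bases: G=4, A=5, T=11, C=4
G+C = 4 + 4 = 8 out of 24 bases
%GC = 8/24 × 100 = 33.33% ≈ 33%

33%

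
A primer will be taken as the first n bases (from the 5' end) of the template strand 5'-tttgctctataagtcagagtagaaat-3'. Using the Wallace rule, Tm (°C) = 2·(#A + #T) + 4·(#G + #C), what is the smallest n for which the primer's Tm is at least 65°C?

n = 25

First 24 bases: TTTGCTCTATAAGTCAGAGTAGAA → Tm = 64°C (< 65°C)
First 25 bases: TTTGCTCTATAAGTCAGAGTAGAAA → Tm = 66°C (≥ 65°C)
Each additional base adds 2°C (A/T) or 4°C (G/C), so Tm is non-decreasing in n; n = 25 is the first length to reach 65°C.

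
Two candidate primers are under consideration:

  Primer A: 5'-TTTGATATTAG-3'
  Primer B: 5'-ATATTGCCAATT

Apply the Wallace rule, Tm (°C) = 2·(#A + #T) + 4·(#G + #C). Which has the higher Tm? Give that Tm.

Primer B, 30°C

Primer A: A+T=9, G+C=2 → Tm = 2(9)+4(2) = 26°C
Primer B: A+T=9, G+C=3 → Tm = 2(9)+4(3) = 30°C
26°C vs 30°C → primer B is higher.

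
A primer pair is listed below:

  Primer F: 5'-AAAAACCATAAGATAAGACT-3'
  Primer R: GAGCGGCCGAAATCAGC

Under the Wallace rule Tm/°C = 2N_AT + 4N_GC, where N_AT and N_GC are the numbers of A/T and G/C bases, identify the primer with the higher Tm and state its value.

Primer F: A+T=15, G+C=5 → Tm = 2(15)+4(5) = 50°C
Primer R: A+T=6, G+C=11 → Tm = 2(6)+4(11) = 56°C
50°C vs 56°C → primer R is higher.

Primer R, 56°C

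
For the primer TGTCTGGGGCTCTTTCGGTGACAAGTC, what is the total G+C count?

15

A=3, T=9, C=6, G=9
Total G or C: 9 + 6 = 15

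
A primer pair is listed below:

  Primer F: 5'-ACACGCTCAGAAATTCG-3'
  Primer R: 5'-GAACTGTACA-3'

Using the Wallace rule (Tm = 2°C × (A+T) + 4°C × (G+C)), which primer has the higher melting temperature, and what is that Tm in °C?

Primer F: A+T=9, G+C=8 → Tm = 2(9)+4(8) = 50°C
Primer R: A+T=6, G+C=4 → Tm = 2(6)+4(4) = 28°C
50°C vs 28°C → primer F is higher.

Primer F, 50°C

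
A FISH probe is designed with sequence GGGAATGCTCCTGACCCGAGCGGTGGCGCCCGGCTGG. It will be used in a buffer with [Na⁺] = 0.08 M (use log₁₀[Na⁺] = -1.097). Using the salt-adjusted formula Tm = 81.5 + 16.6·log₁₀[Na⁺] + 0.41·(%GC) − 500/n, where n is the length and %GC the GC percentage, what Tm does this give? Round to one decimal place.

Length n = 37. C=12, T=5, G=16, A=4
G+C = 28, so %GC = 28/37 × 100 = 75.676%
Salt term: 16.6 × (-1.097) = -18.21
GC term: 0.41 × 75.676 = 31.027; length term: −500/37 = −13.514
Tm = 81.5 + (-18.21) + 31.027 − 13.514 = 80.803 → 80.8°C

80.8°C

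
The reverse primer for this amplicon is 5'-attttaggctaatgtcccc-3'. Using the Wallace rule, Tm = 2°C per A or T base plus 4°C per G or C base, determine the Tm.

54°C

Counting bases: A=4, C=5, T=7, G=3
AT pairs contribute 11, GC pairs contribute 8.
Tm = 2×11 + 4×8 = 54°C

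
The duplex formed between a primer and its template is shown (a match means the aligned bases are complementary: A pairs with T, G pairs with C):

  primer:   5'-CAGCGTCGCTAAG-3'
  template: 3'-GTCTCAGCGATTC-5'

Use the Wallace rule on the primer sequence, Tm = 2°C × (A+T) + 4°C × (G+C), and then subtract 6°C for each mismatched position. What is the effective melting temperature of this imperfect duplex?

Primer base counts: A=3, T=2, G=4, C=4 → A+T=5, G+C=8
Perfect-match Tm = 2(5) + 4(8) = 10 + 32 = 42°C
Mismatches (positions where the bases are not complementary): 1 (at position 4)
Effective Tm = 42 − 1×6 = 42 − 6 = 36°C

36°C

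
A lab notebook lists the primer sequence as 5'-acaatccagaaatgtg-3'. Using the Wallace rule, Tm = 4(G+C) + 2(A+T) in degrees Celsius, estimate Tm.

Counting bases: T=3, A=7, G=3, C=3
So N_AT = 10 and N_GC = 6.
Tm = 2×10 + 4×6 = 44°C

44°C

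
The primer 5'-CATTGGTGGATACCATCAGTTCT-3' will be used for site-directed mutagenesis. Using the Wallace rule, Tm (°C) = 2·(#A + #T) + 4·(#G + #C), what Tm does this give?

66°C

Scanning the sequence gives G=5, T=8, A=5, C=5.
AT pairs contribute 13, GC pairs contribute 10.
Tm = 2×13 + 4×10 = 66°C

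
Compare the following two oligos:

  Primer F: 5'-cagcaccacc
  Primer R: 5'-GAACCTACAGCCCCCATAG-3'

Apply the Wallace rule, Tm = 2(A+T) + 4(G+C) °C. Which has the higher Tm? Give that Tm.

Primer R, 60°C

Primer F: A+T=3, G+C=7 → Tm = 2(3)+4(7) = 34°C
Primer R: A+T=8, G+C=11 → Tm = 2(8)+4(11) = 60°C
34°C vs 60°C → primer R is higher.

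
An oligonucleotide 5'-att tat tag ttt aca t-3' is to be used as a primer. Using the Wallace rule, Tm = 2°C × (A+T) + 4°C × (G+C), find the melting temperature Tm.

36°C

Scanning the sequence gives C=1, T=9, A=5, G=1.
So N_AT = 14 and N_GC = 2.
Tm = 2(14) + 4(2) = 28 + 8 = 36°C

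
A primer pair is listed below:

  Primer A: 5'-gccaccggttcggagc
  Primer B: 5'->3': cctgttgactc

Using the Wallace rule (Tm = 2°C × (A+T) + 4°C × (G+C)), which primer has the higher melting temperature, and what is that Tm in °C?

Primer A: A+T=4, G+C=12 → Tm = 2(4)+4(12) = 56°C
Primer B: A+T=5, G+C=6 → Tm = 2(5)+4(6) = 34°C
56°C vs 34°C → primer A is higher.

Primer A, 56°C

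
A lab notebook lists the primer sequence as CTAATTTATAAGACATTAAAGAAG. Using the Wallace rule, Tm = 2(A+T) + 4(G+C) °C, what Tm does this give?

Counting bases: C=2, T=7, A=12, G=3
So N_AT = 19 and N_GC = 5.
Tm = 2(19) + 4(5) = 38 + 20 = 58°C

58°C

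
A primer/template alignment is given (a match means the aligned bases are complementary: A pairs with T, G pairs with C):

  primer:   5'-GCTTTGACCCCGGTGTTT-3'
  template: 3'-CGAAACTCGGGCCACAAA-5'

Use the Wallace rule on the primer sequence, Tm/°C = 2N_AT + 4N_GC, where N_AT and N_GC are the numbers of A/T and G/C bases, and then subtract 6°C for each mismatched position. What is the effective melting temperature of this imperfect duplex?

Primer base counts: A=1, T=7, G=5, C=5 → A+T=8, G+C=10
Perfect-match Tm = 2(8) + 4(10) = 16 + 40 = 56°C
Mismatches (positions where the bases are not complementary): 1 (at position 8)
Effective Tm = 56 − 1×6 = 56 − 6 = 50°C

50°C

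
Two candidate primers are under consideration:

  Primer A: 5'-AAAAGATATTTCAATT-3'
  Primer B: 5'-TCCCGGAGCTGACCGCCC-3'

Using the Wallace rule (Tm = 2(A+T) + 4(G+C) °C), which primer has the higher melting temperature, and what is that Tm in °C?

Primer A: A+T=14, G+C=2 → Tm = 2(14)+4(2) = 36°C
Primer B: A+T=4, G+C=14 → Tm = 2(4)+4(14) = 64°C
36°C vs 64°C → primer B is higher.

Primer B, 64°C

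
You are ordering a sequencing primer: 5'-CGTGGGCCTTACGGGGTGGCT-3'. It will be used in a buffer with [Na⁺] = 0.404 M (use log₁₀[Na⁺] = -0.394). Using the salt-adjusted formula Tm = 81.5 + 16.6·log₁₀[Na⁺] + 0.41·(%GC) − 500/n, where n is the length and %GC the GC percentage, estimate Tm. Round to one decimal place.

Length n = 21. T=5, C=5, A=1, G=10
G+C = 15, so %GC = 15/21 × 100 = 71.429%
Salt term: 16.6 × (-0.394) = -6.54
GC term: 0.41 × 71.429 = 29.286; length term: −500/21 = −23.81
Tm = 81.5 + (-6.54) + 29.286 − 23.81 = 80.436 → 80.4°C

80.4°C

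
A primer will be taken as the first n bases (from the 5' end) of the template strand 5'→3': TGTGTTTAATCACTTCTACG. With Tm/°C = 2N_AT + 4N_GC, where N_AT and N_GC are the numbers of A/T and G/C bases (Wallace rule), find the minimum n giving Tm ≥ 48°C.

First 18 bases: TGTGTTTAATCACTTCTA → Tm = 46°C (< 48°C)
First 19 bases: TGTGTTTAATCACTTCTAC → Tm = 50°C (≥ 48°C)
Each additional base adds 2°C (A/T) or 4°C (G/C), so Tm is non-decreasing in n; n = 19 is the first length to reach 48°C.

n = 19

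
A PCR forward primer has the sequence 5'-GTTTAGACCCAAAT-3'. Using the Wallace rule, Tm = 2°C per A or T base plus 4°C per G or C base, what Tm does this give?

Scanning the sequence gives T=4, G=2, A=5, C=3.
So N_AT = 9 and N_GC = 5.
Tm = 2(9) + 4(5) = 18 + 20 = 38°C

38°C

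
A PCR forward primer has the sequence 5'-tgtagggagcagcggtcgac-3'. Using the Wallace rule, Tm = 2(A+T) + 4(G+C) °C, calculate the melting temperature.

66°C

Base counts: A=4, T=3, C=4, G=9
A+T = 7, G+C = 13
Tm = 4·13 + 2·7 = 52 + 14 = 66°C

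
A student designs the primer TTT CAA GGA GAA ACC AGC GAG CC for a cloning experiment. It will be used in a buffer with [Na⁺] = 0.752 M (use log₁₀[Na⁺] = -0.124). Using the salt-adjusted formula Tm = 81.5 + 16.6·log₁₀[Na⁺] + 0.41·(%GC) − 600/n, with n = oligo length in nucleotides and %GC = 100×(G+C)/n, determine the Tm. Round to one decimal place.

Length n = 23. G=6, T=3, A=8, C=6
G+C = 12, so %GC = 12/23 × 100 = 52.174%
Salt term: 16.6 × (-0.124) = -2.058
GC term: 0.41 × 52.174 = 21.391; length term: −600/23 = −26.087
Tm = 81.5 + (-2.058) + 21.391 − 26.087 = 74.746 → 74.7°C

74.7°C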